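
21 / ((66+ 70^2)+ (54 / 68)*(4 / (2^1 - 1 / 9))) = 6069 / 1435660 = 0.00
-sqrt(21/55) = -sqrt(1155)/55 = -0.62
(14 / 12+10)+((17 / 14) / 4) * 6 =1091 / 84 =12.99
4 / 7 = 0.57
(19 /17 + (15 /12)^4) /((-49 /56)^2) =15489 /3332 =4.65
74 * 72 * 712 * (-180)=-682836480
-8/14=-4/7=-0.57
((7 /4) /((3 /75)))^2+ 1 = 30641 /16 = 1915.06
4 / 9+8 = 76 / 9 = 8.44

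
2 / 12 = 1 / 6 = 0.17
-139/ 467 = -0.30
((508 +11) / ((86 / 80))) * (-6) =-124560 / 43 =-2896.74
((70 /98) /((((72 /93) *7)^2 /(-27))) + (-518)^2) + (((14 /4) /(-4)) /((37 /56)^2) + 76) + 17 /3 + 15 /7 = 24198566468507 /90156864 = 268405.15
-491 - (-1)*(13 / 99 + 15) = -47111 / 99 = -475.87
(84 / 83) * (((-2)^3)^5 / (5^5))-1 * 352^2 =-32140352512 / 259375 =-123914.61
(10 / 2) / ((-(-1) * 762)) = 5 / 762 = 0.01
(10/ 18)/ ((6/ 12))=10/ 9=1.11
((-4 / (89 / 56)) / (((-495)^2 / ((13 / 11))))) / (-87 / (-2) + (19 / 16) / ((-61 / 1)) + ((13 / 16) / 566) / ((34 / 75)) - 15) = -54693603328 / 128331907259744925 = -0.00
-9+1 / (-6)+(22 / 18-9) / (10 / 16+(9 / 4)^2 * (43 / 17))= -640825 / 65754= -9.75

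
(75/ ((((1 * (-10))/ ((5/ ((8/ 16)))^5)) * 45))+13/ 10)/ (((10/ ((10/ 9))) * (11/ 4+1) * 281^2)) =-999922/ 159896025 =-0.01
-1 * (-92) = 92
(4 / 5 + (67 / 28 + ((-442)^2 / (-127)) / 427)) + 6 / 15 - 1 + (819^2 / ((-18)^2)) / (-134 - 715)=-793776944 / 230202105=-3.45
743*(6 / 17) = 4458 / 17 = 262.24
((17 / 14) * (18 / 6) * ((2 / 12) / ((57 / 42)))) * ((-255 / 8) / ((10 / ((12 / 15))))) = -867 / 760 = -1.14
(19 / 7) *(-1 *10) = -190 / 7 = -27.14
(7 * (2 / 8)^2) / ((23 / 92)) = 7 / 4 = 1.75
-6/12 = -1/2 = -0.50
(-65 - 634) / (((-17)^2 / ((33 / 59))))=-23067 / 17051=-1.35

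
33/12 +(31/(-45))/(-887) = 439189/159660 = 2.75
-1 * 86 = -86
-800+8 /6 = -2396 /3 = -798.67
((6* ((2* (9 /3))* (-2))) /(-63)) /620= 2 /1085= 0.00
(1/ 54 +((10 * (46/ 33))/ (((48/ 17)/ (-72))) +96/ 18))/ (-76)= 207961/ 45144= 4.61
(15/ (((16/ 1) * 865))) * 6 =0.01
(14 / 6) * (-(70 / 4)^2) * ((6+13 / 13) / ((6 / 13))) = -10837.85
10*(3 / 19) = 30 / 19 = 1.58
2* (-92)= -184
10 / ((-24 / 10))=-25 / 6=-4.17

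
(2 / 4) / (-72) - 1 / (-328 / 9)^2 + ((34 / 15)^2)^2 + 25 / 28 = 1040125393693 / 38125080000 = 27.28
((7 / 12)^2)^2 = 2401 / 20736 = 0.12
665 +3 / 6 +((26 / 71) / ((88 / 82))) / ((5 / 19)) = 2603841 / 3905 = 666.80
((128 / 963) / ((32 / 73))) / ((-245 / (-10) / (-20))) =-11680 / 47187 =-0.25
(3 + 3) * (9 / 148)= 27 / 74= 0.36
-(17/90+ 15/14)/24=-397/7560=-0.05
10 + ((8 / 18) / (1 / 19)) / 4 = 109 / 9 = 12.11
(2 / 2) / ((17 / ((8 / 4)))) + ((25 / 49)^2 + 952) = 38873211 / 40817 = 952.38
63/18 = 7/2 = 3.50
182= 182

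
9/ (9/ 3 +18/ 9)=9/ 5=1.80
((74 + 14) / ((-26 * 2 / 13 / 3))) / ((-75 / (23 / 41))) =506 / 1025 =0.49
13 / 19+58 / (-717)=0.60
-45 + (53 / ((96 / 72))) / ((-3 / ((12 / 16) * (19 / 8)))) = -8781 / 128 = -68.60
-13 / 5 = -2.60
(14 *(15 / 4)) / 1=105 / 2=52.50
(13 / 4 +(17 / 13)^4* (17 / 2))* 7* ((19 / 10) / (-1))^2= 8114214689 / 11424400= 710.25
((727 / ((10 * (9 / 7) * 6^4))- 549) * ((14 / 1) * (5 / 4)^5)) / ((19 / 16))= -280132435625 / 14183424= -19750.69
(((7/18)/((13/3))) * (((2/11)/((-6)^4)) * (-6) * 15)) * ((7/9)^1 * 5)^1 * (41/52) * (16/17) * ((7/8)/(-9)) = 351575/1105852176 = 0.00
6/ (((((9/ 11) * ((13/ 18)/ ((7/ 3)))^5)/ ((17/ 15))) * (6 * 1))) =905157792/ 1856465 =487.57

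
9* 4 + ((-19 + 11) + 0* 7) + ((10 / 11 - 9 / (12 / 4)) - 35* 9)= -3180 / 11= -289.09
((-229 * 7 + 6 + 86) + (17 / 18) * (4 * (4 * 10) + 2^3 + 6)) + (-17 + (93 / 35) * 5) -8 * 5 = -29198 / 21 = -1390.38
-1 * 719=-719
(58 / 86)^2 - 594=-1097465 / 1849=-593.55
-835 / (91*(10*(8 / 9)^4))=-1095687 / 745472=-1.47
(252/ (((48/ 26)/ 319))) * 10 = 435435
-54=-54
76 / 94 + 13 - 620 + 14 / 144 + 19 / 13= -26599003 / 43992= -604.63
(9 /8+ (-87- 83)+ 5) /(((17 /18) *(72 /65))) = -85215 /544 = -156.65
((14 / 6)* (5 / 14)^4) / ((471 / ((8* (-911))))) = -0.59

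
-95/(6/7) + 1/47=-31249/282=-110.81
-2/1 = -2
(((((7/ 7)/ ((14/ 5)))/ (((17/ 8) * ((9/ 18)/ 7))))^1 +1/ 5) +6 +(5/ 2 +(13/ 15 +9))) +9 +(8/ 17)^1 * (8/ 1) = 17179/ 510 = 33.68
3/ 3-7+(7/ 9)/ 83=-4475/ 747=-5.99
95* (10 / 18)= 475 / 9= 52.78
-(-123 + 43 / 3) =326 / 3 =108.67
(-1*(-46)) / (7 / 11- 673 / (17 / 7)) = -4301 / 25851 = -0.17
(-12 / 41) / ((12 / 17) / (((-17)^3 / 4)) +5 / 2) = -2004504 / 17117869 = -0.12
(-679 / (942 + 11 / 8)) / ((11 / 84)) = -456288 / 83017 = -5.50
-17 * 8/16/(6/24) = -34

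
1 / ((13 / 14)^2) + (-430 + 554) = 21152 / 169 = 125.16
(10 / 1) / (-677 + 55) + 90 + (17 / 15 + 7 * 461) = 15479017 / 4665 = 3318.12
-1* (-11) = 11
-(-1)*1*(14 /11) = 14 /11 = 1.27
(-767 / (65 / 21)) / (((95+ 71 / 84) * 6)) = -17346 / 40255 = -0.43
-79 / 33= -2.39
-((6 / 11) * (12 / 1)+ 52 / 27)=-8.47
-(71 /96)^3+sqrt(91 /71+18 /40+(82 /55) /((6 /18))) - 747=-661255703 /884736+sqrt(378445265) /7810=-744.91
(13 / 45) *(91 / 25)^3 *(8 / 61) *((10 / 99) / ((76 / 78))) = 1018827992 / 5378484375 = 0.19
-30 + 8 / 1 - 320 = -342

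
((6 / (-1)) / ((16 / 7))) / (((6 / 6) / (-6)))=63 / 4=15.75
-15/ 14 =-1.07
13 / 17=0.76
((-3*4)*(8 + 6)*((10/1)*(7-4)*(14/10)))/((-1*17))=7056/17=415.06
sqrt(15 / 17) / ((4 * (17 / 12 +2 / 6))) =sqrt(255) / 119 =0.13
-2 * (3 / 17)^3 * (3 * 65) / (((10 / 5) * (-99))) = 585 / 54043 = 0.01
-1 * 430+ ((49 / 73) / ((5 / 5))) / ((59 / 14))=-1851324 / 4307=-429.84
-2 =-2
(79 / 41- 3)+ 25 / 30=-59 / 246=-0.24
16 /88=2 /11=0.18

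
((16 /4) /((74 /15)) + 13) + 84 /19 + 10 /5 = 14223 /703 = 20.23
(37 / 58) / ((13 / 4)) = 0.20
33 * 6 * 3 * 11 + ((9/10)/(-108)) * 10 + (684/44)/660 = 23718203/3630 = 6533.94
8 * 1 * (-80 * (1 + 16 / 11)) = -17280 / 11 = -1570.91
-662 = -662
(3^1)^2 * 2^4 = 144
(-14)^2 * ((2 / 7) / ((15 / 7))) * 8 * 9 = 9408 / 5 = 1881.60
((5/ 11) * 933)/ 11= 4665/ 121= 38.55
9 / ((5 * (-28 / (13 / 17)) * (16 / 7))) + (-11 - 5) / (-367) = 44101 / 1996480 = 0.02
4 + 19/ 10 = 59/ 10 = 5.90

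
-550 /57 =-9.65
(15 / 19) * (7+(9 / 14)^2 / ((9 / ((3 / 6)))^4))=8890565 / 1608768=5.53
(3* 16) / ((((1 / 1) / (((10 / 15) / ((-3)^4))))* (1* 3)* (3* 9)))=32 / 6561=0.00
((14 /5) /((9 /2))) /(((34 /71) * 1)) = 994 /765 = 1.30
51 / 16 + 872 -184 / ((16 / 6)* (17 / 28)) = 207139 / 272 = 761.54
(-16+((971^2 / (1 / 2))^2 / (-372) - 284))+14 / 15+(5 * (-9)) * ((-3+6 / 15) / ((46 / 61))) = -68152769290987 / 7130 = -9558593168.44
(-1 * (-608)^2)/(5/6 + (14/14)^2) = -201634.91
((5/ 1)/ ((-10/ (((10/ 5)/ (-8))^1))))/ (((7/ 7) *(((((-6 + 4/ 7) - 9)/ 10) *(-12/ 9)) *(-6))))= -35/ 3232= -0.01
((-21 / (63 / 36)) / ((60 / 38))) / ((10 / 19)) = -361 / 25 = -14.44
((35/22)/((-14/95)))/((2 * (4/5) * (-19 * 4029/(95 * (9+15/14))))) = 558125/6618304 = 0.08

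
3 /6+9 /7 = 25 /14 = 1.79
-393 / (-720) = 131 / 240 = 0.55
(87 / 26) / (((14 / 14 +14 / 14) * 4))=87 / 208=0.42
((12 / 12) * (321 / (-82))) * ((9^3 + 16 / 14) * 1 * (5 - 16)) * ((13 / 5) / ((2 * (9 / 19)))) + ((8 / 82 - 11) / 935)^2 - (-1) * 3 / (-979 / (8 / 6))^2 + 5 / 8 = 56248153722678348329 / 651866969276600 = 86287.78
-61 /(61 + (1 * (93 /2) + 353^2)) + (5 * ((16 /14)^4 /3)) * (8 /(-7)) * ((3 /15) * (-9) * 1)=24518211178 /4192220431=5.85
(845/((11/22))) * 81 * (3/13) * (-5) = -157950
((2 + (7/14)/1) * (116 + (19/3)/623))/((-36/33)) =-11925265/44856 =-265.86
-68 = -68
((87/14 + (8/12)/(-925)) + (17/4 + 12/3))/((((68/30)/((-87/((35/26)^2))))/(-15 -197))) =103028949426/1586375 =64946.15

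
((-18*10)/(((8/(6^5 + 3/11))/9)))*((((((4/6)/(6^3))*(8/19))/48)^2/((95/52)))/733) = -370669/430044813792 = -0.00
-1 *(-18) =18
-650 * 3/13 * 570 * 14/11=-108818.18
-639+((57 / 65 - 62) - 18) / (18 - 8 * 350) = -115545227 / 180830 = -638.97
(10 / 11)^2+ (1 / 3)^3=2821 / 3267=0.86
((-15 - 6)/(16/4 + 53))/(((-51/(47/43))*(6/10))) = 0.01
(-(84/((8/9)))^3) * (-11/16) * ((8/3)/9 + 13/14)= 181927053/256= 710652.55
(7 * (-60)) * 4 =-1680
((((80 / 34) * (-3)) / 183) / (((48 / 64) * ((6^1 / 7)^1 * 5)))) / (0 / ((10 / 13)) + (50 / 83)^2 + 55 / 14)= -10801952 / 3862882035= -0.00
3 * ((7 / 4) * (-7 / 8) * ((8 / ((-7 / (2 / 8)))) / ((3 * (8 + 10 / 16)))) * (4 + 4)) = 28 / 69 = 0.41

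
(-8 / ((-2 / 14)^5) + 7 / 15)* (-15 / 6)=-2016847 / 6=-336141.17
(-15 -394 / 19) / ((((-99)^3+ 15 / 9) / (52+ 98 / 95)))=5131203 / 2627080030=0.00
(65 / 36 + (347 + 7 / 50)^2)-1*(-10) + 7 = 1355906083 / 11250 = 120524.99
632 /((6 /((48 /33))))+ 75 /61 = 154.44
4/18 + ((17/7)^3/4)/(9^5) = 18008297/81015228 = 0.22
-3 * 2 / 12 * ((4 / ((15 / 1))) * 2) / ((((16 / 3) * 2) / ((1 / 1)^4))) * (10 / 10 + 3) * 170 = -17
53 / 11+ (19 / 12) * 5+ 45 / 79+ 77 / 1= 941695 / 10428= 90.30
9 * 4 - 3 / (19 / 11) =651 / 19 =34.26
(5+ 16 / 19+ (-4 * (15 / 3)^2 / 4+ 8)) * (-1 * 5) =1060 / 19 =55.79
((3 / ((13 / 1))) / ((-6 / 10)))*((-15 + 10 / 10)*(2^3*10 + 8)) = 6160 / 13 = 473.85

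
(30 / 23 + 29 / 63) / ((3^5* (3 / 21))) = 2557 / 50301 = 0.05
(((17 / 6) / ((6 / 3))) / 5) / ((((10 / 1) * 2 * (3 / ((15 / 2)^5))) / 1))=112.06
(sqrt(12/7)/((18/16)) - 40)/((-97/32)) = 1280/97 - 512*sqrt(21)/6111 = 12.81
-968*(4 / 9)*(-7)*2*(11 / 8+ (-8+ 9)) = 14304.89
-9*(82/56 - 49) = 11979/28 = 427.82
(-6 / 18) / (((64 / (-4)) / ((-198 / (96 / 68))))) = -187 / 64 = -2.92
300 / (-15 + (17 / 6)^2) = -10800 / 251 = -43.03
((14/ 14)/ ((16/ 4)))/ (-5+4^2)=1/ 44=0.02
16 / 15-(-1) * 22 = 346 / 15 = 23.07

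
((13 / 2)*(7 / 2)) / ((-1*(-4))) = 5.69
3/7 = 0.43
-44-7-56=-107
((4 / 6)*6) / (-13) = -4 / 13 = -0.31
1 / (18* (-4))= -1 / 72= -0.01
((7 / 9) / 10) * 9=7 / 10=0.70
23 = 23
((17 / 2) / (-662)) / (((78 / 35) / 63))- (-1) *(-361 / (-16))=1528393 / 68848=22.20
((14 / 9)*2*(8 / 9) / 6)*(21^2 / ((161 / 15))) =3920 / 207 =18.94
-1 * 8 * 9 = -72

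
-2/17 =-0.12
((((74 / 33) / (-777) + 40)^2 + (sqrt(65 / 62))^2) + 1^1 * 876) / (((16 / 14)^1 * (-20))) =-73748326361 / 680581440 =-108.36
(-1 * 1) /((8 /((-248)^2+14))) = -30759 /4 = -7689.75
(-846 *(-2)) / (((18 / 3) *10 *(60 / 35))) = 329 / 20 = 16.45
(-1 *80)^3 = -512000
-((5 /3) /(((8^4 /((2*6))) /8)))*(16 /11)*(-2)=5 /44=0.11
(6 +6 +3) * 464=6960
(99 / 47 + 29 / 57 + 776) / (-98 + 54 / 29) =-30245695 / 3734526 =-8.10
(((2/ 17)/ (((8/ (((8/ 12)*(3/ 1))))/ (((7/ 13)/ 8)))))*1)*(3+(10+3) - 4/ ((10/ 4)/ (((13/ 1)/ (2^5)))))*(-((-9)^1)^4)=-14099589/ 70720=-199.37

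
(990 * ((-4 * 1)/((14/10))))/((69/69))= -2828.57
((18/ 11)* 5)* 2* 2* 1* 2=720/ 11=65.45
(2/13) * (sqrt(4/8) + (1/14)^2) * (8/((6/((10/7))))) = 20/13377 + 40 * sqrt(2)/273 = 0.21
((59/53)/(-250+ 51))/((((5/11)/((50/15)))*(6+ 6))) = -649/189846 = -0.00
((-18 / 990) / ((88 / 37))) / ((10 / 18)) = -333 / 24200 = -0.01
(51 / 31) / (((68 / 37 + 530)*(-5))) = -1887 / 3050090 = -0.00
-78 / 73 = -1.07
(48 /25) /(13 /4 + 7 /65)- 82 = -118478 /1455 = -81.43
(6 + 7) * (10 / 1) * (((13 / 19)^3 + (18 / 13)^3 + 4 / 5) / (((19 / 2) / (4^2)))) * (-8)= -145622721024 / 22024249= -6611.93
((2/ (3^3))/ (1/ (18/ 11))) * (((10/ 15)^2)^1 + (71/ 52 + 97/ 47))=85205/ 181467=0.47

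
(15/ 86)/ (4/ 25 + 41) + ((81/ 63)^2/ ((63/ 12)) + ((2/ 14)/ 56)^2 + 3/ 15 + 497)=497.52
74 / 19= 3.89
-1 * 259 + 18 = -241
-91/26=-7/2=-3.50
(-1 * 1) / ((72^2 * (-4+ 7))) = -1 / 15552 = -0.00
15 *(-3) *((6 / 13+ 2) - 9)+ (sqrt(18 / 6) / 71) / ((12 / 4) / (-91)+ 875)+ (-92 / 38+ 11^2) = 91 *sqrt(3) / 5653162+ 101964 / 247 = 412.81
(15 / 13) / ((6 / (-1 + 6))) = 0.96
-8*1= -8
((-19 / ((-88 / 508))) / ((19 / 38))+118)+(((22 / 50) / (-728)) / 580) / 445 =337.36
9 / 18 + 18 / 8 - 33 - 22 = -209 / 4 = -52.25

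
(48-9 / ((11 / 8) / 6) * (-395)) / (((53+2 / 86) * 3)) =306676 / 3135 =97.82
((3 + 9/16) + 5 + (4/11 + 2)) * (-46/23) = -1923/88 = -21.85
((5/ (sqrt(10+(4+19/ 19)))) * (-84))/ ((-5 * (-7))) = -4 * sqrt(15)/ 5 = -3.10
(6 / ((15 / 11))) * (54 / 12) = 99 / 5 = 19.80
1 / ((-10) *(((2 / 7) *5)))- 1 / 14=-99 / 700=-0.14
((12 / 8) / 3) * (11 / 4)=11 / 8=1.38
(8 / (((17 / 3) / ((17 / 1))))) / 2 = 12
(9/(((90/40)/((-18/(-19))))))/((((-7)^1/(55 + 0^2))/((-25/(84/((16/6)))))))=22000/931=23.63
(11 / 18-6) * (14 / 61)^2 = -9506 / 33489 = -0.28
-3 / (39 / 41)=-41 / 13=-3.15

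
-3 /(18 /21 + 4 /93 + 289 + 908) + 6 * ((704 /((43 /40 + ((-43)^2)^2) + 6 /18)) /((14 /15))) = -2644000594119 /2239519748338159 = -0.00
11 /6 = 1.83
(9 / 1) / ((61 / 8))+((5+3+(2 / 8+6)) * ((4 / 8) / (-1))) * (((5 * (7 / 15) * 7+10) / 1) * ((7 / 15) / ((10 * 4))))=-295327 / 292800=-1.01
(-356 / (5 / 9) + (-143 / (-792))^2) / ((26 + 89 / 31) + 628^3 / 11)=-5663563631 / 199010586277440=-0.00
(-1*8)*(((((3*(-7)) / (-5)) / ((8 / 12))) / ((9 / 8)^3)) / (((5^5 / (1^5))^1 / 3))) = -14336 / 421875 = -0.03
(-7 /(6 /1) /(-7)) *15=5 /2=2.50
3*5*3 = 45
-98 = -98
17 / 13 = 1.31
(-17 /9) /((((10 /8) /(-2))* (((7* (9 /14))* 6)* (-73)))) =-136 /88695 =-0.00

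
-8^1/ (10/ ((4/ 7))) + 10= 334/ 35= 9.54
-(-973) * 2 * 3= 5838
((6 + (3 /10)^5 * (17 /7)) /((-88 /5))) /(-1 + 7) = -1401377 /24640000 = -0.06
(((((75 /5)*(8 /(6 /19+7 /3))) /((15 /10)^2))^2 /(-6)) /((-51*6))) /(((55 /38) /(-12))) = -70236160 /38374083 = -1.83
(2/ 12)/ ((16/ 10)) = 5/ 48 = 0.10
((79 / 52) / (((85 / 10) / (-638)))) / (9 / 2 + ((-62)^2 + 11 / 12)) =-302412 / 10208653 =-0.03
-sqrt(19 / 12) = -sqrt(57) / 6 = -1.26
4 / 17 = 0.24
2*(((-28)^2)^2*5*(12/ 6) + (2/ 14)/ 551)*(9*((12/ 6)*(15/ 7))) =12801932237340/ 26999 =474163200.02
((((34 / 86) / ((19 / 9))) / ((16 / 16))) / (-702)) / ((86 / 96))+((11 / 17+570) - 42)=4104387549 / 7763951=528.65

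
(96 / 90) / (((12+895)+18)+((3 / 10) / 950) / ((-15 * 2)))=304000 / 263624997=0.00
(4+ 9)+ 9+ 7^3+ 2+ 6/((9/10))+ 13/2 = 2281/6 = 380.17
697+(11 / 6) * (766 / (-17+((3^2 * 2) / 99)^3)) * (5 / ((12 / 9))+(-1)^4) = 82642759 / 271428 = 304.47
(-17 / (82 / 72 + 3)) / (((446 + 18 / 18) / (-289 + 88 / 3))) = 2.39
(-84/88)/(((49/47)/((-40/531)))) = 940/13629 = 0.07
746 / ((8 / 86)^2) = 689677 / 8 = 86209.62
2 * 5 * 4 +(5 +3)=48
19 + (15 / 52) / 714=235149 / 12376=19.00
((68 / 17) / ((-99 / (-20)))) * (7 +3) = 800 / 99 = 8.08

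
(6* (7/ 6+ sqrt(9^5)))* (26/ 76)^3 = 3218605/ 54872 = 58.66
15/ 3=5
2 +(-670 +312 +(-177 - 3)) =-536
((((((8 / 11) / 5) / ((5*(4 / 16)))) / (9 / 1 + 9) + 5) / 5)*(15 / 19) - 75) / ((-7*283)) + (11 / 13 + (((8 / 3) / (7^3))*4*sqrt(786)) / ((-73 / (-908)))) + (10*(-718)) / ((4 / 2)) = -1448848311283 / 403678275 + 29056*sqrt(786) / 75117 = -3578.27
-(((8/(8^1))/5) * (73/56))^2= -5329/78400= -0.07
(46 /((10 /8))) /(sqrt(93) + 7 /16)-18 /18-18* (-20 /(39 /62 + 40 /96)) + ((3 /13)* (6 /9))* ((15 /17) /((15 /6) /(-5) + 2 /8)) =2048* sqrt(93) /5165 + 152102832491 /444029885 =346.37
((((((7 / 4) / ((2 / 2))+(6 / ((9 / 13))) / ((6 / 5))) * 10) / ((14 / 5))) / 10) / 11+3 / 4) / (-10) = -5773 / 55440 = -0.10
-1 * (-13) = 13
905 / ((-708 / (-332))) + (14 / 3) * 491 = 160227 / 59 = 2715.71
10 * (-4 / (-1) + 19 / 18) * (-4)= -1820 / 9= -202.22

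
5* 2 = 10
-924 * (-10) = 9240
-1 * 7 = -7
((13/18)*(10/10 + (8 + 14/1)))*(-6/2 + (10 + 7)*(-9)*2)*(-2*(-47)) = -1447459/3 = -482486.33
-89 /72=-1.24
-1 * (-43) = 43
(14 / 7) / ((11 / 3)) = 6 / 11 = 0.55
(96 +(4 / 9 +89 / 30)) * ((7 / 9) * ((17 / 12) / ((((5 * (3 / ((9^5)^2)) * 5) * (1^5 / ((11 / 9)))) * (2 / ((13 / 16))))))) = 80912476303659 / 32000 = 2528514884.49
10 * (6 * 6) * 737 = 265320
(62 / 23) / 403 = 2 / 299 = 0.01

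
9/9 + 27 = 28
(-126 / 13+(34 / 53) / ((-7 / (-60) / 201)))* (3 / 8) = 7925661 / 19292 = 410.83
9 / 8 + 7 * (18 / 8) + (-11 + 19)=199 / 8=24.88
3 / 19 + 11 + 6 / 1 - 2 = 288 / 19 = 15.16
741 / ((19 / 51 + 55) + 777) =37791 / 42451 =0.89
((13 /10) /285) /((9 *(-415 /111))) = -481 /3548250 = -0.00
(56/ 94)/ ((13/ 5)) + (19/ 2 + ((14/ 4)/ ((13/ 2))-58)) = -58329/ 1222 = -47.73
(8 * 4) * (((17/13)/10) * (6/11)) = 1632/715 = 2.28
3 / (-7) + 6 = 39 / 7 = 5.57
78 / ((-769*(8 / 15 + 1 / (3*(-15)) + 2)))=-0.04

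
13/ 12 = 1.08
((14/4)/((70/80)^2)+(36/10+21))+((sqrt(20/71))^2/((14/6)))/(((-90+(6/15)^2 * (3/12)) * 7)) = 1141218313/39121355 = 29.17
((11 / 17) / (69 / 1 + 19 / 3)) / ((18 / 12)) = 11 / 1921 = 0.01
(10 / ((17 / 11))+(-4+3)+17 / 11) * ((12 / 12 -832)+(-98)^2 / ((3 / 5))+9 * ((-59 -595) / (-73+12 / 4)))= 2102183488 / 19635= 107063.08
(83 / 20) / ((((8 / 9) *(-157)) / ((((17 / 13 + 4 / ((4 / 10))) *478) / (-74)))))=26244351 / 12082720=2.17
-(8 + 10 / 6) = -29 / 3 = -9.67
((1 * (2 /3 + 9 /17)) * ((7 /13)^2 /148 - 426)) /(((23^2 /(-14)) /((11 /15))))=50046830911 /5060990610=9.89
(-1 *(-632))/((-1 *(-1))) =632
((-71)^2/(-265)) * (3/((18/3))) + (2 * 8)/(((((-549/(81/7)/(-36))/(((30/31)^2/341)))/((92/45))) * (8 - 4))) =-704114837207/74162013310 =-9.49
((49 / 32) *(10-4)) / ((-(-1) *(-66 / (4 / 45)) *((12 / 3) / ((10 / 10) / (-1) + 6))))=-49 / 3168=-0.02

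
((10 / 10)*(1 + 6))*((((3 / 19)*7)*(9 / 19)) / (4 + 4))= 1323 / 2888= 0.46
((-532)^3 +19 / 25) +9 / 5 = -150568765.44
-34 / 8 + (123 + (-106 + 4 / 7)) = 373 / 28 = 13.32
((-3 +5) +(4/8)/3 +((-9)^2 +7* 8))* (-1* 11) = -9185/6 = -1530.83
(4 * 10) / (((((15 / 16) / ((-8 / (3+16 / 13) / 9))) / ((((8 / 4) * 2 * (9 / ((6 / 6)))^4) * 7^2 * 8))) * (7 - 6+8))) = -10246851.49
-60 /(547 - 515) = -15 /8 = -1.88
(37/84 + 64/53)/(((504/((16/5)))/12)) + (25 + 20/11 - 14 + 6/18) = 17067884/1285515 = 13.28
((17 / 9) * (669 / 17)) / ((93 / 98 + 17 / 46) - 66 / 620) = 77909510 / 1270407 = 61.33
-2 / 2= -1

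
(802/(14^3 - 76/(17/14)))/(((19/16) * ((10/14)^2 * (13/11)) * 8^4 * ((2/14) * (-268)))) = -334033/125401702400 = -0.00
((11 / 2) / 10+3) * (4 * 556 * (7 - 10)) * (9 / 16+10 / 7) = -6602361 / 140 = -47159.72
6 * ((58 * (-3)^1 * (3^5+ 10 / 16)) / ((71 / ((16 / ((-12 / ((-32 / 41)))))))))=-10852032 / 2911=-3727.94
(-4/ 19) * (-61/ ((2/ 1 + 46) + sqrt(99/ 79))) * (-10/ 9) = -0.29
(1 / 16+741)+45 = 12577 / 16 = 786.06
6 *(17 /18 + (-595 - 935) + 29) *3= -27001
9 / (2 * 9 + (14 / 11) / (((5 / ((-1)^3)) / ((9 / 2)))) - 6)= 165 / 199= 0.83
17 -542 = -525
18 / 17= 1.06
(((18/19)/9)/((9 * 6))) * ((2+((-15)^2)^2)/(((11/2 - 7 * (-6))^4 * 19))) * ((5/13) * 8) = 6480256/2064138028875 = 0.00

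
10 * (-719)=-7190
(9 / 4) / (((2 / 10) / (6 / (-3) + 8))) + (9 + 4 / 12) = 461 / 6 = 76.83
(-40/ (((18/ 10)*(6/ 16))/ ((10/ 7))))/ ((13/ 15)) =-80000/ 819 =-97.68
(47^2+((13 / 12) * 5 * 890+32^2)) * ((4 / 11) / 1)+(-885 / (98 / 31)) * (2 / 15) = 425027 / 147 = 2891.34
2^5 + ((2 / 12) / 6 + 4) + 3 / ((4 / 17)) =439 / 9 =48.78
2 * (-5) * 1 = -10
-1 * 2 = -2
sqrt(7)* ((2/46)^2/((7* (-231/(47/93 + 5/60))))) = -73* sqrt(7)/106068732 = -0.00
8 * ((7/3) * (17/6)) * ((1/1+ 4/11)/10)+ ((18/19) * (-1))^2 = 96610/11913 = 8.11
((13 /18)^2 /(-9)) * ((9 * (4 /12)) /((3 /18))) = -169 /162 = -1.04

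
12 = 12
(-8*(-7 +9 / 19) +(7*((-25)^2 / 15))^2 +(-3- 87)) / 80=14540413 / 13680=1062.90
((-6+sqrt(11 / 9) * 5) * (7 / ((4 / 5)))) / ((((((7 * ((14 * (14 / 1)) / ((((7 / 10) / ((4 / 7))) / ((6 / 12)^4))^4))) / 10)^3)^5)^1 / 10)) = -1782059091182478152357564097560904069232174401093253986701075790378954544644096 / 1136868377216160297393798828125+297009848530413025392927349593484011538695733515542331116845965063159090774016 * sqrt(11) / 682121026329696178436279296875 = -123387529258094340345125200000000000000000000000.00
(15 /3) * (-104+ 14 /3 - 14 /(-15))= -492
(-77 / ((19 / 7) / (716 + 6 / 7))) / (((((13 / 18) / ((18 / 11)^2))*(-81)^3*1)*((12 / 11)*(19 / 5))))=27020 / 789507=0.03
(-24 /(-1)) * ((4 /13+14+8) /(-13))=-6960 /169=-41.18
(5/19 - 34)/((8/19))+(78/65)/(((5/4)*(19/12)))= -302171/3800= -79.52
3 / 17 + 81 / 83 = 1626 / 1411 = 1.15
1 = 1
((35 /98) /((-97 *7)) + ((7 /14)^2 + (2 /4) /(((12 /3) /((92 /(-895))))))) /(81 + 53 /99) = 398608353 /137351053280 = 0.00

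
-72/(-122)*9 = 324/61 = 5.31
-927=-927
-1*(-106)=106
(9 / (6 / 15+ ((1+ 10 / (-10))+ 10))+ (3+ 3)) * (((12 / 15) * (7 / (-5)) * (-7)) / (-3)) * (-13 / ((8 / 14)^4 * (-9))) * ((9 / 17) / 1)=-823543 / 6400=-128.68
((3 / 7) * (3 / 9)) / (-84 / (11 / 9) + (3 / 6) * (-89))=-22 / 17437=-0.00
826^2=682276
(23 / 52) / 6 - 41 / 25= -1.57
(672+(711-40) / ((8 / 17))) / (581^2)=16783 / 2700488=0.01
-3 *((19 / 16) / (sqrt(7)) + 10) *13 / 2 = -195 - 741 *sqrt(7) / 224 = -203.75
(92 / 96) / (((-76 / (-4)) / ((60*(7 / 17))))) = 1.25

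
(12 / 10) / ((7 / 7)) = 6 / 5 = 1.20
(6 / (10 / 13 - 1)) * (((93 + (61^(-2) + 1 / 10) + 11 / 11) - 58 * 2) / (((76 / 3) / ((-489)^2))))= 7599425830191 / 1413980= 5374493.15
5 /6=0.83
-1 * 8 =-8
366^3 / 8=6128487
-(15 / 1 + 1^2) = -16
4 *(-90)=-360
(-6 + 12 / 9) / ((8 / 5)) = -2.92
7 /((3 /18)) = 42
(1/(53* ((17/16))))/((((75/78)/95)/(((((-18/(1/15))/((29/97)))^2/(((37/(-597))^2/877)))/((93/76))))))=8585953207246603169280/32157770299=266994668082.25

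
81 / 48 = 27 / 16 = 1.69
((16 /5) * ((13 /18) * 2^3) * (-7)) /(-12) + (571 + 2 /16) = 628463 /1080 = 581.91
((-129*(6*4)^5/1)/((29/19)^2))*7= -2595680059392/841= -3086420998.09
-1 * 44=-44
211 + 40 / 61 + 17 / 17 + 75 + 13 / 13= 17608 / 61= 288.66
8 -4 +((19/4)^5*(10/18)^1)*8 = 12385103/1152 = 10750.96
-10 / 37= -0.27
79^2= 6241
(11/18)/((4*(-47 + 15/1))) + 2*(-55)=-253451/2304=-110.00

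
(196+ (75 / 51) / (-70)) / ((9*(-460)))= -46643 / 985320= -0.05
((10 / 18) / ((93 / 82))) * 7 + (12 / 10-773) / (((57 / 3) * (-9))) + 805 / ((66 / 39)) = 846018289 / 1749330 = 483.62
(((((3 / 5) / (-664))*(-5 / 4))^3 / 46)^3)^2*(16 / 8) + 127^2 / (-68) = -237.19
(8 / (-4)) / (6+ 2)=-1 / 4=-0.25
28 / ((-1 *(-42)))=2 / 3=0.67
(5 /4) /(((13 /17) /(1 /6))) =85 /312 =0.27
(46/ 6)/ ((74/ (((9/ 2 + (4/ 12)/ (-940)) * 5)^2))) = 3703246583/ 70617312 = 52.44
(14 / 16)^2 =49 / 64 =0.77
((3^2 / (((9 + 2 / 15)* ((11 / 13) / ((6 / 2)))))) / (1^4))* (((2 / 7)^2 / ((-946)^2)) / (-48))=-1755 / 264333128752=-0.00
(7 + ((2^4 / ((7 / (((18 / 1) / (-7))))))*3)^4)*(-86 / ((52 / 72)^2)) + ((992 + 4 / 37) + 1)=-574519194844547159 / 36047300653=-15937925.57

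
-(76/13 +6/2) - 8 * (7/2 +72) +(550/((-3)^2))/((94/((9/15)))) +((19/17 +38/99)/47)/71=-44715522341/73010223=-612.46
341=341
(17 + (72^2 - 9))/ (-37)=-5192/ 37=-140.32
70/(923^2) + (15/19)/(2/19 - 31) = -12737845/500082323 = -0.03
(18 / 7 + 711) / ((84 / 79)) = 131535 / 196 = 671.10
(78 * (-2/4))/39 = -1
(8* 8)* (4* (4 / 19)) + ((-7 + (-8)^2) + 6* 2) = 2335 / 19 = 122.89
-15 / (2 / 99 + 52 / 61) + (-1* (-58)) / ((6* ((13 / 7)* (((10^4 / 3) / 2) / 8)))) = -146986663 / 8563750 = -17.16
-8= -8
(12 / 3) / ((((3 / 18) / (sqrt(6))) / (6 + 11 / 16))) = 321*sqrt(6) / 2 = 393.14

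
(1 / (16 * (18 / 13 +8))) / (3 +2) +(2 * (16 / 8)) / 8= 4893 / 9760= 0.50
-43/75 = -0.57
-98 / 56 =-7 / 4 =-1.75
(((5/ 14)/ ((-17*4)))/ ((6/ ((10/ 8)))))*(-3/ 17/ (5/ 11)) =55/ 129472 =0.00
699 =699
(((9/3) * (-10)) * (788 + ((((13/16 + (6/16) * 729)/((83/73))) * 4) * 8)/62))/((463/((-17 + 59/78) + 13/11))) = 151701481625/170355757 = 890.50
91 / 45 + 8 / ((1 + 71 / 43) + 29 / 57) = 4.55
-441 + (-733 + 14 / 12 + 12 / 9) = -2343 / 2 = -1171.50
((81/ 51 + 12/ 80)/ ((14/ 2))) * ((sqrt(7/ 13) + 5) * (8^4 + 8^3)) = 680832 * sqrt(91)/ 7735 + 680832/ 119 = 6560.93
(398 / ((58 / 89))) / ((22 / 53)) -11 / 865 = 811953777 / 551870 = 1471.28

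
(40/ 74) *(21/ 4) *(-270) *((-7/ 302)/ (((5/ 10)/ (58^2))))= 667585800/ 5587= 119489.14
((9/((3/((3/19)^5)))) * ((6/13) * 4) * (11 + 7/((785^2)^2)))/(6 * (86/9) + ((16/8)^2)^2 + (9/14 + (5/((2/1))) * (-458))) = -3069441584261113824/549842619627504658950625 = -0.00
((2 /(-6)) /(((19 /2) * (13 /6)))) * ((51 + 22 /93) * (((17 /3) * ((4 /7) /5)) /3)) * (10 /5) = -518432 /1447173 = -0.36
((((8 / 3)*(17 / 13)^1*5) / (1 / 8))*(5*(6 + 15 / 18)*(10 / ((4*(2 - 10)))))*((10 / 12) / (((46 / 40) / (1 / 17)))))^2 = 262656250000 / 65173329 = 4030.12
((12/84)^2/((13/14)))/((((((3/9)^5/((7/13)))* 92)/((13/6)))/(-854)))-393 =-450.84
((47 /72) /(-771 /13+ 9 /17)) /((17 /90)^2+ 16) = -155805 /224967748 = -0.00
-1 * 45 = -45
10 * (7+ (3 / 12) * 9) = 185 / 2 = 92.50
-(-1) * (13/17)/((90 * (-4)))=-13/6120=-0.00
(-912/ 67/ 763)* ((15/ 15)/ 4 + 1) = -1140/ 51121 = -0.02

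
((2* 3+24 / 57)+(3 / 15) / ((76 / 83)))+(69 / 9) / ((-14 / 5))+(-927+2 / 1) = -7350367 / 7980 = -921.10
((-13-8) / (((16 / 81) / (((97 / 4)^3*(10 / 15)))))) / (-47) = 517485591 / 24064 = 21504.55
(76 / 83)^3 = 438976 / 571787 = 0.77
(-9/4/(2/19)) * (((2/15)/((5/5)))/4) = -57/80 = -0.71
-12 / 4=-3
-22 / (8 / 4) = -11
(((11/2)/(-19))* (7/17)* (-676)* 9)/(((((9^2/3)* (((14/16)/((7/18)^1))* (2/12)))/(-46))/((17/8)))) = -7001.15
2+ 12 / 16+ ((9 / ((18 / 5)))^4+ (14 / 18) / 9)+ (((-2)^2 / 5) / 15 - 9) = 1067653 / 32400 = 32.95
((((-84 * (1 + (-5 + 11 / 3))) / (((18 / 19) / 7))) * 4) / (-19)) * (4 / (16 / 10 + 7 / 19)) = -148960 / 1683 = -88.51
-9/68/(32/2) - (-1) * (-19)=-20681/1088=-19.01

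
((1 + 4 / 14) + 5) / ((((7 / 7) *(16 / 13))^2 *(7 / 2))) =1859 / 1568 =1.19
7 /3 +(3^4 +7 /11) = 2771 /33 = 83.97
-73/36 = -2.03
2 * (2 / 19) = 4 / 19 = 0.21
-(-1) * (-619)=-619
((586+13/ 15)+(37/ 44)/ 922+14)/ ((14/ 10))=429.19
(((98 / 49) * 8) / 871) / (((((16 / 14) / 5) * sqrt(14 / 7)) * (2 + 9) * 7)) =5 * sqrt(2) / 9581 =0.00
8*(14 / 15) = 112 / 15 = 7.47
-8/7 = -1.14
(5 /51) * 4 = 20 /51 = 0.39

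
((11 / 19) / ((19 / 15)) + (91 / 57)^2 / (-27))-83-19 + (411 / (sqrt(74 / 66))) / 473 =-8915932 / 87723 + 411 * sqrt(1221) / 17501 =-100.82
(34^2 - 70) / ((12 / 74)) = 6697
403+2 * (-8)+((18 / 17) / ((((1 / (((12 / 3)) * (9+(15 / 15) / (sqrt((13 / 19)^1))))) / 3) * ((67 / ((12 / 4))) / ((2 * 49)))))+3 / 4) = 63504 * sqrt(247) / 14807+4052733 / 4556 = 956.94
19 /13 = 1.46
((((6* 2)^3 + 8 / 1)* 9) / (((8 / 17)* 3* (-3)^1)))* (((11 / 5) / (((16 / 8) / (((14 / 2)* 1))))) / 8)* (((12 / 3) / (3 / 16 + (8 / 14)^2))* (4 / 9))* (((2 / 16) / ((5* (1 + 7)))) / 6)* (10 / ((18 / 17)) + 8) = -70490959 / 631800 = -111.57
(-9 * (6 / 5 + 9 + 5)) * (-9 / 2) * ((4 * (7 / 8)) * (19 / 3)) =68229 / 5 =13645.80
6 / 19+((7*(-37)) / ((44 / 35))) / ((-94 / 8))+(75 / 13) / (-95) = 2271626 / 127699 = 17.79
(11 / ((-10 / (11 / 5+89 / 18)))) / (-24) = 0.33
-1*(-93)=93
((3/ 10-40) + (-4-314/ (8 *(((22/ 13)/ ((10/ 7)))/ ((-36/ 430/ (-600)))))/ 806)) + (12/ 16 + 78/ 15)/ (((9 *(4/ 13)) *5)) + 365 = 9510526031/ 29560608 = 321.73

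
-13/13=-1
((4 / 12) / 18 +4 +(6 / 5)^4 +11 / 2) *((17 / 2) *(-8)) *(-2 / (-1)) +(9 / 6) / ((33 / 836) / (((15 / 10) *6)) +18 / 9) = -12152216534 / 7711875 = -1575.78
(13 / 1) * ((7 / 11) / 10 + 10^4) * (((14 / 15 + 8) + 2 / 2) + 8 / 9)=773793813 / 550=1406897.84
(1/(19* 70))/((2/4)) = 1/665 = 0.00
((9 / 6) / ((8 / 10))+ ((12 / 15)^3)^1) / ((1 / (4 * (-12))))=-14322 / 125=-114.58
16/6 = 8/3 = 2.67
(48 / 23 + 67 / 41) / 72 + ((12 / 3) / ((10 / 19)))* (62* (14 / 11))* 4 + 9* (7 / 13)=116690815103 / 48545640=2403.73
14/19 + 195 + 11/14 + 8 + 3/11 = 599231/2926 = 204.80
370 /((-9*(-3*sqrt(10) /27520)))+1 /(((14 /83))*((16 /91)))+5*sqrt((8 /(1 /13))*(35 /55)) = 1079 /32+10*sqrt(2002) /11+1018240*sqrt(10) /27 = 119332.08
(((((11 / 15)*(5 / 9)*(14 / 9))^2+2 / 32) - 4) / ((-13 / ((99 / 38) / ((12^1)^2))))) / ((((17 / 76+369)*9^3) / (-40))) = -16703155 / 22840934536368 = -0.00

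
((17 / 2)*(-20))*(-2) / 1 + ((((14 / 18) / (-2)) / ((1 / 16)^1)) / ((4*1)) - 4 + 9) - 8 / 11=33929 / 99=342.72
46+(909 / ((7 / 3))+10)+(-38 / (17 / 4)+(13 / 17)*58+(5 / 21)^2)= 3606356 / 7497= 481.04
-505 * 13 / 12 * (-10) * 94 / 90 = 308555 / 54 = 5713.98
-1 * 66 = -66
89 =89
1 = 1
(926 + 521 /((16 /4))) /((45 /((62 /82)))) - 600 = -859405 /1476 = -582.25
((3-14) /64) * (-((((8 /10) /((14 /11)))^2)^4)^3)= 28402531548236014430933549318144 /11419131242070580387175083160400390625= 0.00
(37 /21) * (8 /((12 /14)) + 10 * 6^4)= 1439596 /63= 22850.73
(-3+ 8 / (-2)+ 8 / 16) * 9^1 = -117 / 2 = -58.50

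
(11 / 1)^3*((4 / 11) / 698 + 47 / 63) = 21847639 / 21987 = 993.66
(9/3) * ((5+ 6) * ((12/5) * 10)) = 792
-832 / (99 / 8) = -6656 / 99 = -67.23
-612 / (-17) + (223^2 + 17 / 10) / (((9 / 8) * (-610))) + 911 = 4000987 / 4575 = 874.53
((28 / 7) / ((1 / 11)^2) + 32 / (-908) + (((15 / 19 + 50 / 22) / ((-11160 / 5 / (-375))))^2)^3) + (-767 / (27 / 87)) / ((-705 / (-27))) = 1119926431403844756116167213518251 / 2876531455249993680885567894105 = 389.33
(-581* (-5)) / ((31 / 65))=188825 / 31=6091.13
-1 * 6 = -6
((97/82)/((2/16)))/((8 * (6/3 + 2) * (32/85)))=8245/10496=0.79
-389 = -389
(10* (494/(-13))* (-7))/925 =532/185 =2.88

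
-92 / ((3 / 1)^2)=-92 / 9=-10.22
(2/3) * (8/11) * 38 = 608/33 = 18.42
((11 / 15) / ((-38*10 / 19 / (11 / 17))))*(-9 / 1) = 363 / 1700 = 0.21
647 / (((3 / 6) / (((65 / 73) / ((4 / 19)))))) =799045 / 146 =5472.91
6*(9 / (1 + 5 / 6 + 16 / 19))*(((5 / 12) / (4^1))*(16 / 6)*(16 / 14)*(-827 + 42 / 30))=-11294208 / 2135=-5290.03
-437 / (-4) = 437 / 4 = 109.25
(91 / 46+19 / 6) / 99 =355 / 6831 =0.05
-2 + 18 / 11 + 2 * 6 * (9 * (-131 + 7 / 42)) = -155434 / 11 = -14130.36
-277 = -277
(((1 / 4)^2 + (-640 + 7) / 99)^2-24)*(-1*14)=-31393831 / 139392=-225.22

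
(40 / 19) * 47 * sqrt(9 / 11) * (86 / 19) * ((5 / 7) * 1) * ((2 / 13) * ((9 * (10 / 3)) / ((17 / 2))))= 291024000 * sqrt(11) / 6143137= 157.12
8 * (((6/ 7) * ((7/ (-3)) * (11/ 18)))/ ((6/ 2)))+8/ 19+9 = 6.16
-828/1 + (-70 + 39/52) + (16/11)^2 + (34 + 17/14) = -2913409/3388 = -859.92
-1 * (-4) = 4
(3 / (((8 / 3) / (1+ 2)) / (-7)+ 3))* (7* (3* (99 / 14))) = 56133 / 362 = 155.06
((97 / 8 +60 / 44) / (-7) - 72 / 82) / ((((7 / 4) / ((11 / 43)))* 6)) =-70843 / 1036644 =-0.07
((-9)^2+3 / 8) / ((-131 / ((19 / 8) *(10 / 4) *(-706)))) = 21831285 / 8384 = 2603.92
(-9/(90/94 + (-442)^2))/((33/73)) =-0.00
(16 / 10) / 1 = 8 / 5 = 1.60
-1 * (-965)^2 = -931225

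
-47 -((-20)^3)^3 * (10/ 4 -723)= -368896000000047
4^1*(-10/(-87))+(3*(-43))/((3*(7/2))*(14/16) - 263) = 342008/353307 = 0.97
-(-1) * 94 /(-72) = -47 /36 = -1.31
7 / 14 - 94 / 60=-16 / 15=-1.07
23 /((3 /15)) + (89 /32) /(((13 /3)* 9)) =143609 /1248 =115.07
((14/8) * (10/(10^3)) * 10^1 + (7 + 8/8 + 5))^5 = 40649300451407/102400000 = 396965.82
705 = 705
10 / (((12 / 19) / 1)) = 95 / 6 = 15.83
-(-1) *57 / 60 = 19 / 20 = 0.95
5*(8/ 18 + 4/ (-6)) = -10/ 9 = -1.11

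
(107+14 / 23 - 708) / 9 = -4603 / 69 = -66.71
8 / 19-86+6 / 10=-8073 / 95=-84.98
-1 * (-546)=546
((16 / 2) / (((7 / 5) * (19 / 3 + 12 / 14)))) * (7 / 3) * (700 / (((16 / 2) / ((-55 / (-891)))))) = 122500 / 12231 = 10.02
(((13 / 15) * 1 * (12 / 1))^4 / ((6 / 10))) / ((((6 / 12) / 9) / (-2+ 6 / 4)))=-175478.78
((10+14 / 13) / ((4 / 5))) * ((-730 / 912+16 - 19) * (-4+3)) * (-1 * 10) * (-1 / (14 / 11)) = 1429725 / 3458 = 413.45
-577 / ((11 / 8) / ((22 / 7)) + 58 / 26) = -120016 / 555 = -216.25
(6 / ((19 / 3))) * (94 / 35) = 1692 / 665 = 2.54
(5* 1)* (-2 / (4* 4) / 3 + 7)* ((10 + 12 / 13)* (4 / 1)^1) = 59285 / 39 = 1520.13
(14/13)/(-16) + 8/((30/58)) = 24023/1560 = 15.40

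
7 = 7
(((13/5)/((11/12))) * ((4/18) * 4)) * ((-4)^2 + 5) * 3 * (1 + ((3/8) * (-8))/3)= 0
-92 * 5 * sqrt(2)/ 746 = -0.87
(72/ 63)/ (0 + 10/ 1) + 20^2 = 14004/ 35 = 400.11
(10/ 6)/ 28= 0.06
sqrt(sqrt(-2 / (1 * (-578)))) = sqrt(17) / 17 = 0.24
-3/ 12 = -1/ 4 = -0.25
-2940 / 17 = -172.94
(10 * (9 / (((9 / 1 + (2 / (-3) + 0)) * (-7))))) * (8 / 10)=-216 / 175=-1.23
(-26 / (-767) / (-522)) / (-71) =1 / 1093329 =0.00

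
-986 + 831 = -155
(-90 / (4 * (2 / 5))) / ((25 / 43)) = -96.75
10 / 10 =1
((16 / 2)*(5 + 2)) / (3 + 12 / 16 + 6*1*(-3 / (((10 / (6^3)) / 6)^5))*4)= -700000 / 32905425960519909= -0.00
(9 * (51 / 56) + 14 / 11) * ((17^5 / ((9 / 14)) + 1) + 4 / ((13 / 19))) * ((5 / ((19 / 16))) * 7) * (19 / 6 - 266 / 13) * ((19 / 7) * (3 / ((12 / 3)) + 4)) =-193172309643899125 / 1405404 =-137449665465.52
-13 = -13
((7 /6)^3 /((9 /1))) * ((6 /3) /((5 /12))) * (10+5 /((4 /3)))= 3773 /324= 11.65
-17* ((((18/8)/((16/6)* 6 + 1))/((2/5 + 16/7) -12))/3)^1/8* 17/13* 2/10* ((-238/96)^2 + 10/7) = 2076839/104153088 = 0.02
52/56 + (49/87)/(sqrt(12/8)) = 49 * sqrt(6)/261 + 13/14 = 1.39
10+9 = 19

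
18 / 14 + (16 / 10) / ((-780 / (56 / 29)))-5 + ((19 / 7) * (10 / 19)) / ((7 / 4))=-4020538 / 1385475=-2.90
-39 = -39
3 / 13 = 0.23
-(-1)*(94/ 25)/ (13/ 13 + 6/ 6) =47/ 25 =1.88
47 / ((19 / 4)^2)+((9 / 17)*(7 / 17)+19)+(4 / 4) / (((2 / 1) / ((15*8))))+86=17454356 / 104329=167.30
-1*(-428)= 428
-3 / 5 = -0.60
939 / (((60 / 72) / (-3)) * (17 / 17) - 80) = -16902 / 1445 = -11.70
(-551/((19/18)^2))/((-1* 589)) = 9396/11191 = 0.84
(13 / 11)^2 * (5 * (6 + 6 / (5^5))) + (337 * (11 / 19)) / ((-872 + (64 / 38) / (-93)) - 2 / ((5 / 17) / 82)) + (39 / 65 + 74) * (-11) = -743927009264911 / 955194872500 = -778.82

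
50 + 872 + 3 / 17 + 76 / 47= 923.79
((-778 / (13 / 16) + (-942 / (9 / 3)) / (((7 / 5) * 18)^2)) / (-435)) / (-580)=-98863249 / 26035846200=-0.00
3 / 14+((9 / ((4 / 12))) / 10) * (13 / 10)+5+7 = 11007 / 700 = 15.72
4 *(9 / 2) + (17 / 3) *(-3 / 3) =37 / 3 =12.33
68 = 68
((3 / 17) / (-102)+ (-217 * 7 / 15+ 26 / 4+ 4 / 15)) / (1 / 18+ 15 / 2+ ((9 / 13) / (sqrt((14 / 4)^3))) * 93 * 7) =290780217 / 1906118710-24070850271 * sqrt(14) / 64808036140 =-1.24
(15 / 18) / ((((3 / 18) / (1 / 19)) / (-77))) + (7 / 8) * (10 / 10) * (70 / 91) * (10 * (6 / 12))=-16695 / 988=-16.90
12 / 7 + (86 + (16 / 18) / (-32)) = 22097 / 252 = 87.69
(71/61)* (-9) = -639/61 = -10.48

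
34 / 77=0.44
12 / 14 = 6 / 7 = 0.86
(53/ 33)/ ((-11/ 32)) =-1696/ 363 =-4.67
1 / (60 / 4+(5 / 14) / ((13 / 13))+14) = 14 / 411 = 0.03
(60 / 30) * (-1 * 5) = -10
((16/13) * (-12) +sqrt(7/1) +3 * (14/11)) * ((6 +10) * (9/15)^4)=-17.22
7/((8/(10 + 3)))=91/8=11.38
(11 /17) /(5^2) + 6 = 2561 /425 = 6.03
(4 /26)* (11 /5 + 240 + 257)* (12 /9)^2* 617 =84241.07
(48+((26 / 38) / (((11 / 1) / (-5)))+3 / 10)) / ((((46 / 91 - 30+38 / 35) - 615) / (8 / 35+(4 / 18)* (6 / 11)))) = -263379922 / 10095518235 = -0.03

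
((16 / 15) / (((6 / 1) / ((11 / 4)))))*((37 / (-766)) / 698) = -407 / 12030030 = -0.00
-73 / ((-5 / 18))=1314 / 5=262.80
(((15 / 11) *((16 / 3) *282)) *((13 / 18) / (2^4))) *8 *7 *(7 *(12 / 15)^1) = 958048 / 33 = 29031.76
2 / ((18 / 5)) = 5 / 9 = 0.56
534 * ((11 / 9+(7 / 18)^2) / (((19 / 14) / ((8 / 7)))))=617.62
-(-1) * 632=632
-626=-626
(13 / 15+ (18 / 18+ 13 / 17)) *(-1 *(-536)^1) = 359656 / 255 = 1410.42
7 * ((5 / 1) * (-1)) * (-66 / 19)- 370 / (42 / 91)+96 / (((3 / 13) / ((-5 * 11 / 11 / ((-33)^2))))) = -14111215 / 20691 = -682.00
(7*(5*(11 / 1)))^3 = 57066625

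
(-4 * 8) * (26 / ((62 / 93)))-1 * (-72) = -1176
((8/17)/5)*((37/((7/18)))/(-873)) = -592/57715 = -0.01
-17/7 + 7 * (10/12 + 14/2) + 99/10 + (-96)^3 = -92890738/105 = -884673.70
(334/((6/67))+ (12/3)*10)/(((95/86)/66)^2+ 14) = 121447260528/451046689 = 269.26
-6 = -6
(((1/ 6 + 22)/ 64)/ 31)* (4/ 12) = 133/ 35712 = 0.00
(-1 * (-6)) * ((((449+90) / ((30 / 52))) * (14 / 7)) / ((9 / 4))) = 224224 / 45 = 4982.76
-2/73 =-0.03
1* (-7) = -7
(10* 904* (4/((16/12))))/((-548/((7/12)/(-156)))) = 3955/21372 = 0.19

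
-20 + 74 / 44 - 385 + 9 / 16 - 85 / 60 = -213403 / 528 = -404.17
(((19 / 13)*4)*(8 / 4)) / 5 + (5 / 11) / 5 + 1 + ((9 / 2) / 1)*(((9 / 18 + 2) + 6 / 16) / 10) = 21613 / 4576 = 4.72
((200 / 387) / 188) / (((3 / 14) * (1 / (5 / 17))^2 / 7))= 122500 / 15769863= 0.01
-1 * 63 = -63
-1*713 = -713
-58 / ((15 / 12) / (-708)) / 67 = 164256 / 335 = 490.32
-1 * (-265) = 265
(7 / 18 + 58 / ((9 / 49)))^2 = 3598609 / 36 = 99961.36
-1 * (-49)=49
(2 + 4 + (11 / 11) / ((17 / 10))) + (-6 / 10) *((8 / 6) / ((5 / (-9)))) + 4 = 5112 / 425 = 12.03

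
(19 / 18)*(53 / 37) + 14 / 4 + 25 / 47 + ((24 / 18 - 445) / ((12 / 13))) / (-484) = 181885 / 27824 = 6.54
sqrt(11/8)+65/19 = sqrt(22)/4+65/19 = 4.59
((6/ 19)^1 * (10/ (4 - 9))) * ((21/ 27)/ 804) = -7/ 11457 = -0.00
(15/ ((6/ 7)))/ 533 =35/ 1066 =0.03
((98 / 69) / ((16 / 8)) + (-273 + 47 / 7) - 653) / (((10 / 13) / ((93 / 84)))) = -22349977 / 16905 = -1322.09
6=6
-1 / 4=-0.25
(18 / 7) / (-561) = -6 / 1309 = -0.00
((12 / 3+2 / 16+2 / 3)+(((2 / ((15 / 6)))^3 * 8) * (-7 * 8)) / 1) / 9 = -673753 / 27000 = -24.95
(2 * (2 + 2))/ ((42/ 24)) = 32/ 7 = 4.57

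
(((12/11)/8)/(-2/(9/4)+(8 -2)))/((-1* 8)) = -27/8096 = -0.00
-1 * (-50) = 50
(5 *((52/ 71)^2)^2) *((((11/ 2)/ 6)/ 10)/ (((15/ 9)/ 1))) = 10053472/ 127058405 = 0.08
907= 907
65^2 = 4225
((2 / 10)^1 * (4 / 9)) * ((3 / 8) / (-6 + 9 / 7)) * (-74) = 259 / 495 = 0.52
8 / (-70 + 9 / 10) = -80 / 691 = -0.12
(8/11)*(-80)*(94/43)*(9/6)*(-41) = 3699840/473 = 7822.07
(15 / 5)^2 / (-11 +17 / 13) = -13 / 14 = -0.93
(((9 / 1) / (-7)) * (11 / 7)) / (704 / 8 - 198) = 0.02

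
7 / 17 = 0.41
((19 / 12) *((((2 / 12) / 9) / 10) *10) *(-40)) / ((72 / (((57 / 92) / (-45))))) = 361 / 1609632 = 0.00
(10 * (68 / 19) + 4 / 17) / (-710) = -5818 / 114665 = -0.05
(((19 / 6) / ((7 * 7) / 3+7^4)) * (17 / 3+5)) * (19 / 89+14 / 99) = 237652 / 47923029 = 0.00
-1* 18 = -18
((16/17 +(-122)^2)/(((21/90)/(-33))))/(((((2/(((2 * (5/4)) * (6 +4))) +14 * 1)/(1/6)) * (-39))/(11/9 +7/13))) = 90498375/80444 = 1124.99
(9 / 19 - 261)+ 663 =7647 / 19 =402.47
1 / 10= 0.10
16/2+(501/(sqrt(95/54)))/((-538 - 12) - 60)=8 - 1503 * sqrt(570)/57950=7.38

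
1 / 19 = 0.05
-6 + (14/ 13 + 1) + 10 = 6.08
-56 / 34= -28 / 17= -1.65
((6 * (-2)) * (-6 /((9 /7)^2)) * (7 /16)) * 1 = 343 /18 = 19.06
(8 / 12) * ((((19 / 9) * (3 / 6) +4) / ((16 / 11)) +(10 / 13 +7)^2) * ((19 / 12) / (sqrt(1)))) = 59034083 / 876096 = 67.38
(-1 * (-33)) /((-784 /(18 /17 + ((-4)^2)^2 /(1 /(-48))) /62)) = 32065.16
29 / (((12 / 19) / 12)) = 551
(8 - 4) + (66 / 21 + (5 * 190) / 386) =12975 / 1351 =9.60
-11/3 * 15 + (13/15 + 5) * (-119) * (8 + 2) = -21109/3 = -7036.33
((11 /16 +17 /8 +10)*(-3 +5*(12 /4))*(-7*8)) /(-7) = 1230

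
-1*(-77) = 77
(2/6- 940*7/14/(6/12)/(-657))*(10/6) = 5795/1971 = 2.94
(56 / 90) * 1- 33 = -32.38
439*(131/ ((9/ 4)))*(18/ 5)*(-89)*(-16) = 655142528/ 5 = 131028505.60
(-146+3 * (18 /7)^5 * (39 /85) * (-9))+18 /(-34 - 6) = -8795731367 /5714380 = -1539.23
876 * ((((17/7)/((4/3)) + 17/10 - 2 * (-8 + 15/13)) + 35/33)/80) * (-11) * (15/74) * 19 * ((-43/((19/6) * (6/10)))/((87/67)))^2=-3325113429437105/1291231032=-2575149.87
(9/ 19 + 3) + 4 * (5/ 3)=578/ 57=10.14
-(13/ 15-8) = 107/ 15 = 7.13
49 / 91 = 7 / 13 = 0.54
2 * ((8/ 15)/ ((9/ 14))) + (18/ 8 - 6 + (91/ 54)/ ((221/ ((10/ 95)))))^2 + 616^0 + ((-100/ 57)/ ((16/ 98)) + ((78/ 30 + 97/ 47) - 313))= -17293521249169/ 57193992432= -302.37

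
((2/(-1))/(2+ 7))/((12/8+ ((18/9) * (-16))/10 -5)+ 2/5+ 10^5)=-20/8999433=-0.00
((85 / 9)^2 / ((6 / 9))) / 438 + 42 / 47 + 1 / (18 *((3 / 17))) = 1682921 / 1111644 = 1.51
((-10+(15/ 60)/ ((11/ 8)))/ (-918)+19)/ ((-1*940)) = -0.02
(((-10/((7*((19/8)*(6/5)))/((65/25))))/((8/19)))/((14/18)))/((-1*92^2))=195/414736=0.00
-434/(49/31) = -1922/7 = -274.57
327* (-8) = -2616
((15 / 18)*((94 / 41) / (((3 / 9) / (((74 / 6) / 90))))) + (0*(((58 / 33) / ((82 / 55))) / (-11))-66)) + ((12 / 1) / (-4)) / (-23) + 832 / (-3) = -17436581 / 50922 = -342.42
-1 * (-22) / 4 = 11 / 2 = 5.50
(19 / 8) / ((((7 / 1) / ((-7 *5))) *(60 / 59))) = -1121 / 96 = -11.68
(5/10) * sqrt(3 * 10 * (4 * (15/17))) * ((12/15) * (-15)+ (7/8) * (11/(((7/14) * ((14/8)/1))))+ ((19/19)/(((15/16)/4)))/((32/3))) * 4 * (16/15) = -192 * sqrt(34)/85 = -13.17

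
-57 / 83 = -0.69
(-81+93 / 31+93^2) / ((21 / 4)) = 11428 / 7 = 1632.57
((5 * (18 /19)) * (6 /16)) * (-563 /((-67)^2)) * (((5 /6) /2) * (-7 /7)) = 126675 /1364656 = 0.09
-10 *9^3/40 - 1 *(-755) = 2291/4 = 572.75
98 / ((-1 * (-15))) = 98 / 15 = 6.53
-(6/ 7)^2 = -36/ 49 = -0.73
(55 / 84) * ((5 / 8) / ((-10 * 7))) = -55 / 9408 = -0.01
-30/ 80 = -3/ 8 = -0.38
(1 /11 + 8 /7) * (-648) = -799.48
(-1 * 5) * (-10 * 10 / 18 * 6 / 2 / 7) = 250 / 21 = 11.90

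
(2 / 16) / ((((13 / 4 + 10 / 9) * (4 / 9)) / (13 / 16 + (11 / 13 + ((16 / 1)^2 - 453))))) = -3291111 / 261248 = -12.60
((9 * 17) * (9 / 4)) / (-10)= -1377 / 40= -34.42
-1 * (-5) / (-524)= -5 / 524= -0.01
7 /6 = 1.17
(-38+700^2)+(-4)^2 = 489978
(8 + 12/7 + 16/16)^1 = 75/7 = 10.71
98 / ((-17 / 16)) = -1568 / 17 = -92.24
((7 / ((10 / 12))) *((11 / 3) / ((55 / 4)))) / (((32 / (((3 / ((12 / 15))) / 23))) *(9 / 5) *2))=7 / 2208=0.00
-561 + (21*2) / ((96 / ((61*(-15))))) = -15381 / 16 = -961.31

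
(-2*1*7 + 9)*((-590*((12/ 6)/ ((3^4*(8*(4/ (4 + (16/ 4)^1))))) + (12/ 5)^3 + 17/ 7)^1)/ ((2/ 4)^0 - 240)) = -568937/ 2835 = -200.68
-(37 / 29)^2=-1369 / 841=-1.63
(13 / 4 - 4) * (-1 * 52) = 39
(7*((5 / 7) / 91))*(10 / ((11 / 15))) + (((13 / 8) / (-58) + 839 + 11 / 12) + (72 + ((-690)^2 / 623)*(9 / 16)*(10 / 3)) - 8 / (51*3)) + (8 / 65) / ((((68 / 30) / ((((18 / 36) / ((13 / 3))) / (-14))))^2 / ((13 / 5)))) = 22948475970375499 / 9784165927536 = 2345.47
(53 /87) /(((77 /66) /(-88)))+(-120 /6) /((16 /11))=-59.70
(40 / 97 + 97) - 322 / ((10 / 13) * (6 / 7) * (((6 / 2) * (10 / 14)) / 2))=-7822004 / 21825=-358.40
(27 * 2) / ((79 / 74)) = 3996 / 79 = 50.58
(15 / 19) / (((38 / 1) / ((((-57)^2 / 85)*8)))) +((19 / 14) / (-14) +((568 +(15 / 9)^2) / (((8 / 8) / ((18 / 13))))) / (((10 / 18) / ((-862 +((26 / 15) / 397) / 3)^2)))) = 8118273211632558933013 / 7680365374500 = 1057016537.08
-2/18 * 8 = -8/9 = -0.89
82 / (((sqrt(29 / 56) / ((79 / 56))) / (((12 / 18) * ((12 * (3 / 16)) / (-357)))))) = -3239 * sqrt(406) / 96628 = -0.68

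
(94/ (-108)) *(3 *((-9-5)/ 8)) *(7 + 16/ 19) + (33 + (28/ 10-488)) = -2847943/ 6840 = -416.37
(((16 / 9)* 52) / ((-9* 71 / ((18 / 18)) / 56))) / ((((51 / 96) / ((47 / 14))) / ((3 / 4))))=-1251328 / 32589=-38.40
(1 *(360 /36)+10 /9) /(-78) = -50 /351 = -0.14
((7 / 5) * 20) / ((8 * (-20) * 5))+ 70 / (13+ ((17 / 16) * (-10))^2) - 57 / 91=-2206587 / 20948200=-0.11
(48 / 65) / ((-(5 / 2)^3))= -384 / 8125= -0.05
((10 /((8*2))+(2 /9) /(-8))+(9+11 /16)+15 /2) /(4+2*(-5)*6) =-2561 /8064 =-0.32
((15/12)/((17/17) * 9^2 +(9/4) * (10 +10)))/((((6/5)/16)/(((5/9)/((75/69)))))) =115/1701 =0.07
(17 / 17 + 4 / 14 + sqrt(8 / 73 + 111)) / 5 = 9 / 35 + sqrt(592103) / 365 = 2.37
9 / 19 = 0.47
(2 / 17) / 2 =1 / 17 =0.06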